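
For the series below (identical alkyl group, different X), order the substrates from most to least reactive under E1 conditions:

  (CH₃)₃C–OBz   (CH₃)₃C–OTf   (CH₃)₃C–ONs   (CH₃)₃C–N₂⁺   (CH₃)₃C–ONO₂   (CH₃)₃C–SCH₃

(CH₃)₃C–N₂⁺ > (CH₃)₃C–OTf > (CH₃)₃C–ONs > (CH₃)₃C–ONO₂ > (CH₃)₃C–OBz > (CH₃)₃C–SCH₃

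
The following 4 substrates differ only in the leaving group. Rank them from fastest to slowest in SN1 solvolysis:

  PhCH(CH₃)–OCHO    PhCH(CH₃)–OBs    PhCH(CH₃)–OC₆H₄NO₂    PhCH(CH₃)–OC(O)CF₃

PhCH(CH₃)–OBs > PhCH(CH₃)–OC(O)CF₃ > PhCH(CH₃)–OCHO > PhCH(CH₃)–OC₆H₄NO₂

The skeletons are identical, so relative rate is governed entirely by leaving-group ability.
Rank by basicity of the departing species: weakest base leaves most easily.
PhCH(CH₃)–OBs loses OBs⁻: pKₐ(p-BrC₆H₄SO₃H) ≈ -2.8
PhCH(CH₃)–OC(O)CF₃ loses CF₃COO⁻: pKₐ(CF₃COOH) ≈ 0.2
PhCH(CH₃)–OCHO loses HCOO⁻: pKₐ(HCOOH) ≈ 3.8
PhCH(CH₃)–OC₆H₄NO₂ loses p-O₂N–C₆H₄–O⁻: pKₐ(p-nitrophenol) ≈ 7.2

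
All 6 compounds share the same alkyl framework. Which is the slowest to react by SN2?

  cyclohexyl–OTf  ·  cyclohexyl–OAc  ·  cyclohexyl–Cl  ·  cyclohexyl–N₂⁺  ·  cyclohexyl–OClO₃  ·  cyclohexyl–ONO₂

cyclohexyl–OAc

Same R in every case — rank the leaving groups.
Leaving-group ability tracks the stability of the departed species; conjugate-acid pKₐ is the usual yardstick (lower pKₐ → better LG).
cyclohexyl–N₂⁺ loses N₂: no meaningful conjugate acid; N₂ departs as an exceptionally stable neutral molecule
cyclohexyl–OTf loses OTf⁻: pKₐ(CF₃SO₃H (triflic acid)) ≈ -14
cyclohexyl–OClO₃ loses ClO₄⁻: pKₐ(HClO₄) ≈ -10
cyclohexyl–Cl loses Cl⁻: pKₐ(HCl) ≈ -7
cyclohexyl–ONO₂ loses NO₃⁻: pKₐ(HNO₃) ≈ -1.3
cyclohexyl–OAc loses AcO⁻: pKₐ(CH₃COOH) ≈ 4.8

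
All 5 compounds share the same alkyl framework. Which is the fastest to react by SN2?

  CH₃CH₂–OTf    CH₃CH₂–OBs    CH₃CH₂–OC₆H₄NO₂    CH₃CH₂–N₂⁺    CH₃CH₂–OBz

Identical carbon frameworks mean the comparison reduces to leaving-group quality.
A good leaving group is a weak base: the lower the pKₐ of its conjugate acid, the more readily it departs.
CH₃CH₂–N₂⁺ loses N₂: no meaningful conjugate acid; N₂ departs as an exceptionally stable neutral molecule
CH₃CH₂–OTf loses OTf⁻: pKₐ(CF₃SO₃H (triflic acid)) ≈ -14
CH₃CH₂–OBs loses OBs⁻: pKₐ(p-BrC₆H₄SO₃H) ≈ -2.8
CH₃CH₂–OBz loses PhCOO⁻: pKₐ(C₆H₅COOH) ≈ 4.2
CH₃CH₂–OC₆H₄NO₂ loses p-O₂N–C₆H₄–O⁻: pKₐ(p-nitrophenol) ≈ 7.2

CH₃CH₂–N₂⁺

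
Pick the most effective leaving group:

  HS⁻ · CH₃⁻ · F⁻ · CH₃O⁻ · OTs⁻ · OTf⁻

OTf⁻

A good leaving group is a weak base: the lower the pKₐ of its conjugate acid, the more readily it departs.
OTf⁻: pKₐ(CF₃SO₃H (triflic acid)) ≈ -14
OTs⁻: pKₐ(p-CH₃C₆H₄SO₃H (TsOH)) ≈ -2.8
F⁻: pKₐ(HF) ≈ 3.2
HS⁻: pKₐ(H₂S) ≈ 7
CH₃O⁻: pKₐ(CH₃OH) ≈ 15.5
CH₃⁻: pKₐ(CH₄) ≈ 48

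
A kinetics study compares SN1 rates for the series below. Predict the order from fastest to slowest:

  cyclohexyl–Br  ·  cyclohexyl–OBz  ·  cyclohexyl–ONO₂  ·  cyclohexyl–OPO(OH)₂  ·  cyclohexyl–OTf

Same R in every case — rank the leaving groups.
Rank by basicity of the departing species: weakest base leaves most easily.
cyclohexyl–OTf loses OTf⁻: pKₐ(CF₃SO₃H (triflic acid)) ≈ -14
cyclohexyl–Br loses Br⁻: pKₐ(HBr) ≈ -9
cyclohexyl–ONO₂ loses NO₃⁻: pKₐ(HNO₃) ≈ -1.3
cyclohexyl–OPO(OH)₂ loses H₂PO₄⁻: pKₐ(H₃PO₄) ≈ 2.1
cyclohexyl–OBz loses PhCOO⁻: pKₐ(C₆H₅COOH) ≈ 4.2

cyclohexyl–OTf > cyclohexyl–Br > cyclohexyl–ONO₂ > cyclohexyl–OPO(OH)₂ > cyclohexyl–OBz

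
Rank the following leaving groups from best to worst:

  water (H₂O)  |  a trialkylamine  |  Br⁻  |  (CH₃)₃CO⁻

Br⁻: pKₐ(HBr) ≈ -9
water (H₂O): pKₐ(H₃O⁺) ≈ -1.7
a trialkylamine: pKₐ(R'₃NH⁺) ≈ 10.7
(CH₃)₃CO⁻: pKₐ(t-BuOH) ≈ 18

Br⁻ > water (H₂O) > a trialkylamine > (CH₃)₃CO⁻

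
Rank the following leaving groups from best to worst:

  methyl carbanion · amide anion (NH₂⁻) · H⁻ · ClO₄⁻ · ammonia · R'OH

Rank by basicity of the departing species: weakest base leaves most easily.
ClO₄⁻: pKₐ(HClO₄) ≈ -10
R'OH: pKₐ(R'OH₂⁺) ≈ -2.4
ammonia: pKₐ(NH₄⁺) ≈ 9.2
H⁻: pKₐ(H₂) ≈ 36
amide anion (NH₂⁻): pKₐ(NH₃) ≈ 38
methyl carbanion: pKₐ(CH₄) ≈ 48

ClO₄⁻ > R'OH > ammonia > H⁻ > amide anion (NH₂⁻) > methyl carbanion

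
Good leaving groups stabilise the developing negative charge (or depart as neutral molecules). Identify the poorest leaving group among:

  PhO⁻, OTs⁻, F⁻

PhO⁻

A good leaving group is a weak base: the lower the pKₐ of its conjugate acid, the more readily it departs.
OTs⁻: pKₐ(p-CH₃C₆H₄SO₃H (TsOH)) ≈ -2.8
F⁻: pKₐ(HF) ≈ 3.2
PhO⁻: pKₐ(C₆H₅OH (phenol)) ≈ 10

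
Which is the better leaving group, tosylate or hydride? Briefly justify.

tosylate

tosylate is the better leaving group.
pKₐ(p-CH₃C₆H₄SO₃H (TsOH)) ≈ -2.8 versus pKₐ(H₂) ≈ 36: tosylate is the much weaker base.
Resonance-delocalised arenesulfonate.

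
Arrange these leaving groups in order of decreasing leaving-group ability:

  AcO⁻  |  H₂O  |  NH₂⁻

A good leaving group is a weak base: the lower the pKₐ of its conjugate acid, the more readily it departs.
H₂O: pKₐ(H₃O⁺) ≈ -1.7
AcO⁻: pKₐ(CH₃COOH) ≈ 4.8
NH₂⁻: pKₐ(NH₃) ≈ 38

H₂O > AcO⁻ > NH₂⁻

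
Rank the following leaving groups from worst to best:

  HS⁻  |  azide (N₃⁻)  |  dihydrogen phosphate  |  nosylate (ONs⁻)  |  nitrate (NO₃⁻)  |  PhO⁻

nosylate (ONs⁻): pKₐ(p-O₂NC₆H₄SO₃H) ≈ -3.5
nitrate (NO₃⁻): pKₐ(HNO₃) ≈ -1.3
dihydrogen phosphate: pKₐ(H₃PO₄) ≈ 2.1
azide (N₃⁻): pKₐ(HN₃) ≈ 4.7
HS⁻: pKₐ(H₂S) ≈ 7
PhO⁻: pKₐ(C₆H₅OH (phenol)) ≈ 10
Reversing gives the worst-to-best order requested.

PhO⁻ < HS⁻ < azide (N₃⁻) < dihydrogen phosphate < nitrate (NO₃⁻) < nosylate (ONs⁻)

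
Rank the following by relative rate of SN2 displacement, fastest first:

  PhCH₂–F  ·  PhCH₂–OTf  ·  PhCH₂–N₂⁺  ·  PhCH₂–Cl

Same R in every case — rank the leaving groups.
Leaving-group ability tracks the stability of the departed species; conjugate-acid pKₐ is the usual yardstick (lower pKₐ → better LG).
PhCH₂–N₂⁺ loses N₂: no meaningful conjugate acid; N₂ departs as an exceptionally stable neutral molecule
PhCH₂–OTf loses OTf⁻: pKₐ(CF₃SO₃H (triflic acid)) ≈ -14
PhCH₂–Cl loses Cl⁻: pKₐ(HCl) ≈ -7
PhCH₂–F loses F⁻: pKₐ(HF) ≈ 3.2

PhCH₂–N₂⁺ > PhCH₂–OTf > PhCH₂–Cl > PhCH₂–F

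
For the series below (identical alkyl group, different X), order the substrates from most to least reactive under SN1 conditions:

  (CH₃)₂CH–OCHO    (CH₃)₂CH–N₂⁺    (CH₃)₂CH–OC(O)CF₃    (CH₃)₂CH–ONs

(CH₃)₂CH–N₂⁺ > (CH₃)₂CH–ONs > (CH₃)₂CH–OC(O)CF₃ > (CH₃)₂CH–OCHO

Identical carbon frameworks mean the comparison reduces to leaving-group quality.
Leaving-group ability tracks the stability of the departed species; conjugate-acid pKₐ is the usual yardstick (lower pKₐ → better LG).
(CH₃)₂CH–N₂⁺ loses N₂: no meaningful conjugate acid; N₂ departs as an exceptionally stable neutral molecule
(CH₃)₂CH–ONs loses ONs⁻: pKₐ(p-O₂NC₆H₄SO₃H) ≈ -3.5
(CH₃)₂CH–OC(O)CF₃ loses CF₃COO⁻: pKₐ(CF₃COOH) ≈ 0.2
(CH₃)₂CH–OCHO loses HCOO⁻: pKₐ(HCOOH) ≈ 3.8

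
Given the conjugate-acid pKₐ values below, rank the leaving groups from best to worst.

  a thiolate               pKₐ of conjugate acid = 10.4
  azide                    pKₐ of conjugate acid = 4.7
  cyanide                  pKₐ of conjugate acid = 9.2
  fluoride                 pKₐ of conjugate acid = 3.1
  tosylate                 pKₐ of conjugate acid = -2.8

tosylate > fluoride > azide > cyanide > a thiolate

Lower conjugate-acid pKₐ ⇒ weaker base ⇒ better leaving group.
Sorting by the given values: tosylate (-2.8), fluoride (3.1), azide (4.7), cyanide (9.2), a thiolate (10.4).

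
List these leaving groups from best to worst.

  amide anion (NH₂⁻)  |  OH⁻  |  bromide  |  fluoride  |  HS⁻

bromide > fluoride > HS⁻ > OH⁻ > amide anion (NH₂⁻)

bromide: pKₐ(HBr) ≈ -9 — weak base; good leaving group
fluoride: pKₐ(HF) ≈ 3.2 — small and strongly basic; the poor halide leaving group
HS⁻: pKₐ(H₂S) ≈ 7
OH⁻: pKₐ(H₂O) ≈ 15.7 — strong base; essentially never leaves without prior activation
amide anion (NH₂⁻): pKₐ(NH₃) ≈ 38 — extremely strong base; never a leaving group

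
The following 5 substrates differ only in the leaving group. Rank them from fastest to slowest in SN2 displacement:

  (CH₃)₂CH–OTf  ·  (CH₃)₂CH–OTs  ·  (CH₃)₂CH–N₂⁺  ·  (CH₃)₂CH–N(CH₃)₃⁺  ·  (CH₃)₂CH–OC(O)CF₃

(CH₃)₂CH–N₂⁺ > (CH₃)₂CH–OTf > (CH₃)₂CH–OTs > (CH₃)₂CH–OC(O)CF₃ > (CH₃)₂CH–N(CH₃)₃⁺

Same R in every case — rank the leaving groups.
The more stable X⁻ (or X) is on its own — i.e. the weaker a base it is — the better a leaving group it makes.
(CH₃)₂CH–N₂⁺ loses N₂: no meaningful conjugate acid; N₂ departs as an exceptionally stable neutral molecule
(CH₃)₂CH–OTf loses OTf⁻: pKₐ(CF₃SO₃H (triflic acid)) ≈ -14
(CH₃)₂CH–OTs loses OTs⁻: pKₐ(p-CH₃C₆H₄SO₃H (TsOH)) ≈ -2.8
(CH₃)₂CH–OC(O)CF₃ loses CF₃COO⁻: pKₐ(CF₃COOH) ≈ 0.2
(CH₃)₂CH–N(CH₃)₃⁺ loses NR'₃: pKₐ(R'₃NH⁺) ≈ 10.7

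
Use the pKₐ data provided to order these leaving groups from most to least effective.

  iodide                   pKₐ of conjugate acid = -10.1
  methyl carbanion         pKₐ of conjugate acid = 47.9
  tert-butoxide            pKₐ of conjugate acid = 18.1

iodide > tert-butoxide > methyl carbanion

Lower conjugate-acid pKₐ ⇒ weaker base ⇒ better leaving group.
Sorting by the given values: iodide (-10.1), tert-butoxide (18.1), methyl carbanion (47.9).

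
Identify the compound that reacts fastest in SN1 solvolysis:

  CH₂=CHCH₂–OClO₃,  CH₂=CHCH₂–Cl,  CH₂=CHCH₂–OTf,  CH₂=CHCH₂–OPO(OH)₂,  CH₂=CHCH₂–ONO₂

CH₂=CHCH₂–OTf

Identical carbon frameworks mean the comparison reduces to leaving-group quality.
Rank by basicity of the departing species: weakest base leaves most easily.
CH₂=CHCH₂–OTf loses OTf⁻: pKₐ(CF₃SO₃H (triflic acid)) ≈ -14
CH₂=CHCH₂–OClO₃ loses ClO₄⁻: pKₐ(HClO₄) ≈ -10
CH₂=CHCH₂–Cl loses Cl⁻: pKₐ(HCl) ≈ -7
CH₂=CHCH₂–ONO₂ loses NO₃⁻: pKₐ(HNO₃) ≈ -1.3
CH₂=CHCH₂–OPO(OH)₂ loses H₂PO₄⁻: pKₐ(H₃PO₄) ≈ 2.1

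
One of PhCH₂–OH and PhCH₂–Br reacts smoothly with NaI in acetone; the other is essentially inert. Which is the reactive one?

PhCH₂–Br

From PhCH₂–OH the departing group would be OH⁻ (pKₐ(H₂O) ≈ 15.7). Strong base; essentially never leaves without prior activation.
From PhCH₂–Br the leaving group is Br⁻ (pKₐ(HBr) ≈ -9). Weak base; good leaving group.
(In practice PhCH₂–Br is made from PhCH₂–OH by treatment with PBr₃, replacing the hydroxyl with bromide.)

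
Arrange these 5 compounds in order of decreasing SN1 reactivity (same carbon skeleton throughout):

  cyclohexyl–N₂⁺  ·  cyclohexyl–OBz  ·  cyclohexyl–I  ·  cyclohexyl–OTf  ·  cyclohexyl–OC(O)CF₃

The skeletons are identical, so relative rate is governed entirely by leaving-group ability.
Rank by basicity of the departing species: weakest base leaves most easily.
cyclohexyl–N₂⁺ loses N₂: no meaningful conjugate acid; N₂ departs as an exceptionally stable neutral molecule
cyclohexyl–OTf loses OTf⁻: pKₐ(CF₃SO₃H (triflic acid)) ≈ -14
cyclohexyl–I loses I⁻: pKₐ(HI) ≈ -10
cyclohexyl–OC(O)CF₃ loses CF₃COO⁻: pKₐ(CF₃COOH) ≈ 0.2
cyclohexyl–OBz loses PhCOO⁻: pKₐ(C₆H₅COOH) ≈ 4.2

cyclohexyl–N₂⁺ > cyclohexyl–OTf > cyclohexyl–I > cyclohexyl–OC(O)CF₃ > cyclohexyl–OBz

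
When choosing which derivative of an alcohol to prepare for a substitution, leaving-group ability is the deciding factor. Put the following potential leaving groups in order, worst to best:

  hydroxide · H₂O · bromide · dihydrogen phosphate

hydroxide < dihydrogen phosphate < H₂O < bromide

A good leaving group is a weak base: the lower the pKₐ of its conjugate acid, the more readily it departs.
bromide: pKₐ(HBr) ≈ -9
H₂O: pKₐ(H₃O⁺) ≈ -1.7
dihydrogen phosphate: pKₐ(H₃PO₄) ≈ 2.1
hydroxide: pKₐ(H₂O) ≈ 15.7
Reversing gives the worst-to-best order requested.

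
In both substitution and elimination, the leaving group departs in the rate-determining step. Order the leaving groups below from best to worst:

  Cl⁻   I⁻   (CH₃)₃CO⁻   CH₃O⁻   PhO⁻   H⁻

A good leaving group is a weak base: the lower the pKₐ of its conjugate acid, the more readily it departs.
I⁻: pKₐ(HI) ≈ -10 — large, highly polarisable; very weak base
Cl⁻: pKₐ(HCl) ≈ -7
PhO⁻: pKₐ(C₆H₅OH (phenol)) ≈ 10 — resonance into the ring helps, but still a poor LG
CH₃O⁻: pKₐ(CH₃OH) ≈ 15.5
(CH₃)₃CO⁻: pKₐ(t-BuOH) ≈ 18
H⁻: pKₐ(H₂) ≈ 36 — extremely strong base; leaves only in special hydride-transfer contexts

I⁻ > Cl⁻ > PhO⁻ > CH₃O⁻ > (CH₃)₃CO⁻ > H⁻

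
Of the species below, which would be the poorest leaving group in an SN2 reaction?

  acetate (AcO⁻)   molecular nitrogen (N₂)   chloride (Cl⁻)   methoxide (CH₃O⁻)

molecular nitrogen (N₂): no meaningful conjugate acid; N₂ departs as an exceptionally stable neutral molecule
chloride (Cl⁻): pKₐ(HCl) ≈ -7
acetate (AcO⁻): pKₐ(CH₃COOH) ≈ 4.8
methoxide (CH₃O⁻): pKₐ(CH₃OH) ≈ 15.5

methoxide (CH₃O⁻)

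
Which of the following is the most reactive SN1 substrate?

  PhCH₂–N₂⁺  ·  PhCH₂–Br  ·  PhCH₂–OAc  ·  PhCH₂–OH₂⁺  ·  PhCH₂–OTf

Same R in every case — rank the leaving groups.
Leaving-group ability tracks the stability of the departed species; conjugate-acid pKₐ is the usual yardstick (lower pKₐ → better LG).
PhCH₂–N₂⁺ loses N₂: no meaningful conjugate acid; N₂ departs as an exceptionally stable neutral molecule
PhCH₂–OTf loses OTf⁻: pKₐ(CF₃SO₃H (triflic acid)) ≈ -14
PhCH₂–Br loses Br⁻: pKₐ(HBr) ≈ -9
PhCH₂–OH₂⁺ loses H₂O: pKₐ(H₃O⁺) ≈ -1.7
PhCH₂–OAc loses AcO⁻: pKₐ(CH₃COOH) ≈ 4.8

PhCH₂–N₂⁺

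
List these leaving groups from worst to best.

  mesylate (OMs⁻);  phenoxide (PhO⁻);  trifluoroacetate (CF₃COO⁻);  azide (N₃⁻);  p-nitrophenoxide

A good leaving group is a weak base: the lower the pKₐ of its conjugate acid, the more readily it departs.
mesylate (OMs⁻): pKₐ(CH₃SO₃H (MsOH)) ≈ -1.9
trifluoroacetate (CF₃COO⁻): pKₐ(CF₃COOH) ≈ 0.2
azide (N₃⁻): pKₐ(HN₃) ≈ 4.7
p-nitrophenoxide: pKₐ(p-nitrophenol) ≈ 7.2
phenoxide (PhO⁻): pKₐ(C₆H₅OH (phenol)) ≈ 10
The question asks for worst first, so the sequence is read in increasing leaving-group ability.

phenoxide (PhO⁻) < p-nitrophenoxide < azide (N₃⁻) < trifluoroacetate (CF₃COO⁻) < mesylate (OMs⁻)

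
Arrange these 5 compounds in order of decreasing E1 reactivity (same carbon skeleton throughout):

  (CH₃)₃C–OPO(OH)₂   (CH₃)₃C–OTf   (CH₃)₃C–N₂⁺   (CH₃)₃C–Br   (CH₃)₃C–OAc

(CH₃)₃C–N₂⁺ > (CH₃)₃C–OTf > (CH₃)₃C–Br > (CH₃)₃C–OPO(OH)₂ > (CH₃)₃C–OAc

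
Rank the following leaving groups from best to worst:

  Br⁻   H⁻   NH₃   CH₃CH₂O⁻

Br⁻ > NH₃ > CH₃CH₂O⁻ > H⁻

Br⁻: pKₐ(HBr) ≈ -9
NH₃: pKₐ(NH₄⁺) ≈ 9.2
CH₃CH₂O⁻: pKₐ(CH₃CH₂OH) ≈ 16
H⁻: pKₐ(H₂) ≈ 36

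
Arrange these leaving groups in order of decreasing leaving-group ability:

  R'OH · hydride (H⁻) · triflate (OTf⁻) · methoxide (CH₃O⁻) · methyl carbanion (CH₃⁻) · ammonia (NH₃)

triflate (OTf⁻) > R'OH > ammonia (NH₃) > methoxide (CH₃O⁻) > hydride (H⁻) > methyl carbanion (CH₃⁻)

triflate (OTf⁻): pKₐ(CF₃SO₃H (triflic acid)) ≈ -14 — charge spread over three oxygens and a CF₃ group; the premier leaving group in synthesis
R'OH: pKₐ(R'OH₂⁺) ≈ -2.4
ammonia (NH₃): pKₐ(NH₄⁺) ≈ 9.2
methoxide (CH₃O⁻): pKₐ(CH₃OH) ≈ 15.5 — strong base; alkoxides do not leave unassisted
hydride (H⁻): pKₐ(H₂) ≈ 36
methyl carbanion (CH₃⁻): pKₐ(CH₄) ≈ 48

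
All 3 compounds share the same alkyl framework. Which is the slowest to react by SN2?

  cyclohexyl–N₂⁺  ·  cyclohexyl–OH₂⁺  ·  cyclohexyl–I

cyclohexyl–OH₂⁺

The skeletons are identical, so relative rate is governed entirely by leaving-group ability.
Leaving-group ability tracks the stability of the departed species; conjugate-acid pKₐ is the usual yardstick (lower pKₐ → better LG).
cyclohexyl–N₂⁺ loses N₂: no meaningful conjugate acid; N₂ departs as an exceptionally stable neutral molecule
cyclohexyl–I loses I⁻: pKₐ(HI) ≈ -10
cyclohexyl–OH₂⁺ loses H₂O: pKₐ(H₃O⁺) ≈ -1.7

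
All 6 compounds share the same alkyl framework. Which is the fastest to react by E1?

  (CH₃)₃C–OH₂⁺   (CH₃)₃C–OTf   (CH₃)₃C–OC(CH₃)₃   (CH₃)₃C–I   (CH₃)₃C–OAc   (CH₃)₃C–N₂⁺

(CH₃)₃C–N₂⁺

Same R in every case — rank the leaving groups.
Rank by basicity of the departing species: weakest base leaves most easily.
(CH₃)₃C–N₂⁺ loses N₂: no meaningful conjugate acid; N₂ departs as an exceptionally stable neutral molecule
(CH₃)₃C–OTf loses OTf⁻: pKₐ(CF₃SO₃H (triflic acid)) ≈ -14
(CH₃)₃C–I loses I⁻: pKₐ(HI) ≈ -10
(CH₃)₃C–OH₂⁺ loses H₂O: pKₐ(H₃O⁺) ≈ -1.7
(CH₃)₃C–OAc loses AcO⁻: pKₐ(CH₃COOH) ≈ 4.8
(CH₃)₃C–OC(CH₃)₃ loses (CH₃)₃CO⁻: pKₐ(t-BuOH) ≈ 18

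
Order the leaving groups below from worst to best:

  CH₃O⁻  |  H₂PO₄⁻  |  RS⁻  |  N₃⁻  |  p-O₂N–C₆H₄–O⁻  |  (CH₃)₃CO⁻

(CH₃)₃CO⁻ < CH₃O⁻ < RS⁻ < p-O₂N–C₆H₄–O⁻ < N₃⁻ < H₂PO₄⁻

Leaving-group ability tracks the stability of the departed species; conjugate-acid pKₐ is the usual yardstick (lower pKₐ → better LG).
H₂PO₄⁻: pKₐ(H₃PO₄) ≈ 2.1
N₃⁻: pKₐ(HN₃) ≈ 4.7 — linear, resonance-stabilised
p-O₂N–C₆H₄–O⁻: pKₐ(p-nitrophenol) ≈ 7.2 — nitro group delocalises the charge; the classic chromogenic LG
RS⁻: pKₐ(RSH (a thiol)) ≈ 10.5 — moderately basic; rarely leaves without activation
CH₃O⁻: pKₐ(CH₃OH) ≈ 15.5
(CH₃)₃CO⁻: pKₐ(t-BuOH) ≈ 18
The question asks for worst first, so the sequence is read in increasing leaving-group ability.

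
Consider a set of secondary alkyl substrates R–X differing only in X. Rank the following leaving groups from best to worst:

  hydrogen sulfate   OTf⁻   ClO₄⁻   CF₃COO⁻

A good leaving group is a weak base: the lower the pKₐ of its conjugate acid, the more readily it departs.
OTf⁻: pKₐ(CF₃SO₃H (triflic acid)) ≈ -14
ClO₄⁻: pKₐ(HClO₄) ≈ -10
hydrogen sulfate: pKₐ(H₂SO₄) ≈ -3
CF₃COO⁻: pKₐ(CF₃COOH) ≈ 0.2

OTf⁻ > ClO₄⁻ > hydrogen sulfate > CF₃COO⁻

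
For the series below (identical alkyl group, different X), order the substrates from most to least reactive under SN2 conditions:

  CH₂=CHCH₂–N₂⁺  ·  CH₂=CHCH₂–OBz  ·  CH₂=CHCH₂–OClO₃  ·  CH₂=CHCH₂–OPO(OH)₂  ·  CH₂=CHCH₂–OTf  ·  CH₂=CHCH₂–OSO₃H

CH₂=CHCH₂–N₂⁺ > CH₂=CHCH₂–OTf > CH₂=CHCH₂–OClO₃ > CH₂=CHCH₂–OSO₃H > CH₂=CHCH₂–OPO(OH)₂ > CH₂=CHCH₂–OBz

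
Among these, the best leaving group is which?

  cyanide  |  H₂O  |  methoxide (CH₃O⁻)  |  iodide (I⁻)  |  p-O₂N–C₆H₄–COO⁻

iodide (I⁻): pKₐ(HI) ≈ -10
H₂O: pKₐ(H₃O⁺) ≈ -1.7
p-O₂N–C₆H₄–COO⁻: pKₐ(p-nitrobenzoic acid) ≈ 3.4
cyanide: pKₐ(HCN) ≈ 9.2
methoxide (CH₃O⁻): pKₐ(CH₃OH) ≈ 15.5

iodide (I⁻)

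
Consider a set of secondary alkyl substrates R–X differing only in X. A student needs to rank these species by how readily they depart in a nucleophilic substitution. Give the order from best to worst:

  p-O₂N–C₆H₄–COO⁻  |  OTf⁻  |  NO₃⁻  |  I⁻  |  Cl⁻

OTf⁻ > I⁻ > Cl⁻ > NO₃⁻ > p-O₂N–C₆H₄–COO⁻

OTf⁻: pKₐ(CF₃SO₃H (triflic acid)) ≈ -14
I⁻: pKₐ(HI) ≈ -10 — large, highly polarisable; very weak base
Cl⁻: pKₐ(HCl) ≈ -7
NO₃⁻: pKₐ(HNO₃) ≈ -1.3 — resonance-delocalised over three oxygens
p-O₂N–C₆H₄–COO⁻: pKₐ(p-nitrobenzoic acid) ≈ 3.4 — electron-withdrawing nitro group stabilises the carboxylate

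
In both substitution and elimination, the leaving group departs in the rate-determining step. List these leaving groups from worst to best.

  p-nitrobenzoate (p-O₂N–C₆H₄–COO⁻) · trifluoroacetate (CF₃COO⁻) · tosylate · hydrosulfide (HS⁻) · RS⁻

RS⁻ < hydrosulfide (HS⁻) < p-nitrobenzoate (p-O₂N–C₆H₄–COO⁻) < trifluoroacetate (CF₃COO⁻) < tosylate

Rank by basicity of the departing species: weakest base leaves most easily.
tosylate: pKₐ(p-CH₃C₆H₄SO₃H (TsOH)) ≈ -2.8
trifluoroacetate (CF₃COO⁻): pKₐ(CF₃COOH) ≈ 0.2 — strongly electron-withdrawing CF₃ stabilises the carboxylate
p-nitrobenzoate (p-O₂N–C₆H₄–COO⁻): pKₐ(p-nitrobenzoic acid) ≈ 3.4 — electron-withdrawing nitro group stabilises the carboxylate
hydrosulfide (HS⁻): pKₐ(H₂S) ≈ 7 — larger and more polarisable than the oxygen analogue
RS⁻: pKₐ(RSH (a thiol)) ≈ 10.5
Reversing gives the worst-to-best order requested.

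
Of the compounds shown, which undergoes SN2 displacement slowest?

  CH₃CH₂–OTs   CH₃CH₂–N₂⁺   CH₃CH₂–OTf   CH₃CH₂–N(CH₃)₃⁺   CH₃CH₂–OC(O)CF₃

CH₃CH₂–N(CH₃)₃⁺

With the same alkyl group throughout, only the leaving group differentiates the rates.
The more stable X⁻ (or X) is on its own — i.e. the weaker a base it is — the better a leaving group it makes.
CH₃CH₂–N₂⁺ loses N₂: no meaningful conjugate acid; N₂ departs as an exceptionally stable neutral molecule
CH₃CH₂–OTf loses OTf⁻: pKₐ(CF₃SO₃H (triflic acid)) ≈ -14
CH₃CH₂–OTs loses OTs⁻: pKₐ(p-CH₃C₆H₄SO₃H (TsOH)) ≈ -2.8
CH₃CH₂–OC(O)CF₃ loses CF₃COO⁻: pKₐ(CF₃COOH) ≈ 0.2
CH₃CH₂–N(CH₃)₃⁺ loses NR'₃: pKₐ(R'₃NH⁺) ≈ 10.7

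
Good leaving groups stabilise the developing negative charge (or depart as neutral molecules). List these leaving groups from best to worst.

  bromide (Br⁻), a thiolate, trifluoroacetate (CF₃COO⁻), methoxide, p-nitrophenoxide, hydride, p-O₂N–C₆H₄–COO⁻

bromide (Br⁻) > trifluoroacetate (CF₃COO⁻) > p-O₂N–C₆H₄–COO⁻ > p-nitrophenoxide > a thiolate > methoxide > hydride

A good leaving group is a weak base: the lower the pKₐ of its conjugate acid, the more readily it departs.
bromide (Br⁻): pKₐ(HBr) ≈ -9
trifluoroacetate (CF₃COO⁻): pKₐ(CF₃COOH) ≈ 0.2
p-O₂N–C₆H₄–COO⁻: pKₐ(p-nitrobenzoic acid) ≈ 3.4
p-nitrophenoxide: pKₐ(p-nitrophenol) ≈ 7.2
a thiolate: pKₐ(RSH (a thiol)) ≈ 10.5
methoxide: pKₐ(CH₃OH) ≈ 15.5
hydride: pKₐ(H₂) ≈ 36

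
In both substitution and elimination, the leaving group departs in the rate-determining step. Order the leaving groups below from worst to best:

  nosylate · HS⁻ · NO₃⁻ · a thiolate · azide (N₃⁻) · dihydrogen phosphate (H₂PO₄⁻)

a thiolate < HS⁻ < azide (N₃⁻) < dihydrogen phosphate (H₂PO₄⁻) < NO₃⁻ < nosylate

nosylate: pKₐ(p-O₂NC₆H₄SO₃H) ≈ -3.5
NO₃⁻: pKₐ(HNO₃) ≈ -1.3
dihydrogen phosphate (H₂PO₄⁻): pKₐ(H₃PO₄) ≈ 2.1
azide (N₃⁻): pKₐ(HN₃) ≈ 4.7
HS⁻: pKₐ(H₂S) ≈ 7
a thiolate: pKₐ(RSH (a thiol)) ≈ 10.5
The question asks for worst first, so the sequence is read in increasing leaving-group ability.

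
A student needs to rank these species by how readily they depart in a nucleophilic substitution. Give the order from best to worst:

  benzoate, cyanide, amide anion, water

water > benzoate > cyanide > amide anion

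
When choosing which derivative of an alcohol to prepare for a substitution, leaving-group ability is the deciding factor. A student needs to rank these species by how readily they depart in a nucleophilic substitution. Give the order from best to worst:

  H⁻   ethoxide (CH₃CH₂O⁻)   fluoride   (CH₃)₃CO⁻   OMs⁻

OMs⁻ > fluoride > ethoxide (CH₃CH₂O⁻) > (CH₃)₃CO⁻ > H⁻

Rank by basicity of the departing species: weakest base leaves most easily.
OMs⁻: pKₐ(CH₃SO₃H (MsOH)) ≈ -1.9
fluoride: pKₐ(HF) ≈ 3.2
ethoxide (CH₃CH₂O⁻): pKₐ(CH₃CH₂OH) ≈ 16
(CH₃)₃CO⁻: pKₐ(t-BuOH) ≈ 18
H⁻: pKₐ(H₂) ≈ 36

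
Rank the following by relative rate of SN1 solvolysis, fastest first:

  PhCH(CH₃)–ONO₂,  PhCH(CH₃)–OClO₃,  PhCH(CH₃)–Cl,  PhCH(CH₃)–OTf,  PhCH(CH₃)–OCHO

Same R in every case — rank the leaving groups.
Leaving-group ability tracks the stability of the departed species; conjugate-acid pKₐ is the usual yardstick (lower pKₐ → better LG).
PhCH(CH₃)–OTf loses OTf⁻: pKₐ(CF₃SO₃H (triflic acid)) ≈ -14
PhCH(CH₃)–OClO₃ loses ClO₄⁻: pKₐ(HClO₄) ≈ -10
PhCH(CH₃)–Cl loses Cl⁻: pKₐ(HCl) ≈ -7
PhCH(CH₃)–ONO₂ loses NO₃⁻: pKₐ(HNO₃) ≈ -1.3
PhCH(CH₃)–OCHO loses HCOO⁻: pKₐ(HCOOH) ≈ 3.8

PhCH(CH₃)–OTf > PhCH(CH₃)–OClO₃ > PhCH(CH₃)–Cl > PhCH(CH₃)–ONO₂ > PhCH(CH₃)–OCHO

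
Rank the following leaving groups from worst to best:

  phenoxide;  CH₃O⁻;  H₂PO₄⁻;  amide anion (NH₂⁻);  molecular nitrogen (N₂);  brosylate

Leaving-group ability tracks the stability of the departed species; conjugate-acid pKₐ is the usual yardstick (lower pKₐ → better LG).
molecular nitrogen (N₂): no meaningful conjugate acid; N₂ departs as an exceptionally stable neutral molecule
brosylate: pKₐ(p-BrC₆H₄SO₃H) ≈ -2.8 — arenesulfonate with a p-bromo substituent
H₂PO₄⁻: pKₐ(H₃PO₄) ≈ 2.1 — moderate base; biological leaving group after further activation
phenoxide: pKₐ(C₆H₅OH (phenol)) ≈ 10 — resonance into the ring helps, but still a poor LG
CH₃O⁻: pKₐ(CH₃OH) ≈ 15.5 — strong base; alkoxides do not leave unassisted
amide anion (NH₂⁻): pKₐ(NH₃) ≈ 38
Listed from poorest to best leaving group as asked.

amide anion (NH₂⁻) < CH₃O⁻ < phenoxide < H₂PO₄⁻ < brosylate < molecular nitrogen (N₂)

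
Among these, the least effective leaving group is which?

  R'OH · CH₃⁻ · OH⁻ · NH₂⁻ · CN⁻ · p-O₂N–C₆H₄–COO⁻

R'OH: pKₐ(R'OH₂⁺) ≈ -2.4
p-O₂N–C₆H₄–COO⁻: pKₐ(p-nitrobenzoic acid) ≈ 3.4
CN⁻: pKₐ(HCN) ≈ 9.2
OH⁻: pKₐ(H₂O) ≈ 15.7
NH₂⁻: pKₐ(NH₃) ≈ 38
CH₃⁻: pKₐ(CH₄) ≈ 48

CH₃⁻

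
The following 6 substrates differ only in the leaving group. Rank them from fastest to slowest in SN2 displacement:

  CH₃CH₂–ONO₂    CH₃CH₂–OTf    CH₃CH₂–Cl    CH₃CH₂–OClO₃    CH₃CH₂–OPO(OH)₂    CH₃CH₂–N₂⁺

CH₃CH₂–N₂⁺ > CH₃CH₂–OTf > CH₃CH₂–OClO₃ > CH₃CH₂–Cl > CH₃CH₂–ONO₂ > CH₃CH₂–OPO(OH)₂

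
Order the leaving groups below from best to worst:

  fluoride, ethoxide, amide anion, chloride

Rank by basicity of the departing species: weakest base leaves most easily.
chloride: pKₐ(HCl) ≈ -7 — moderately weak base
fluoride: pKₐ(HF) ≈ 3.2 — small and strongly basic; the poor halide leaving group
ethoxide: pKₐ(CH₃CH₂OH) ≈ 16 — strong base; alkoxides do not leave unassisted
amide anion: pKₐ(NH₃) ≈ 38 — extremely strong base; never a leaving group

chloride > fluoride > ethoxide > amide anion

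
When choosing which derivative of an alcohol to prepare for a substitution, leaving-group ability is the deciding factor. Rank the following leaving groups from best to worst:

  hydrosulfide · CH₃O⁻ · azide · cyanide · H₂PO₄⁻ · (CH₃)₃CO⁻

H₂PO₄⁻: pKₐ(H₃PO₄) ≈ 2.1 — moderate base; biological leaving group after further activation
azide: pKₐ(HN₃) ≈ 4.7
hydrosulfide: pKₐ(H₂S) ≈ 7 — larger and more polarisable than the oxygen analogue
cyanide: pKₐ(HCN) ≈ 9.2
CH₃O⁻: pKₐ(CH₃OH) ≈ 15.5 — strong base; alkoxides do not leave unassisted
(CH₃)₃CO⁻: pKₐ(t-BuOH) ≈ 18 — bulky, strongly basic alkoxide

H₂PO₄⁻ > azide > hydrosulfide > cyanide > CH₃O⁻ > (CH₃)₃CO⁻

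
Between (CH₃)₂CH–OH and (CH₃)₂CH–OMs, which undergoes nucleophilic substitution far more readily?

From (CH₃)₂CH–OH the departing group would be OH⁻ (pKₐ(H₂O) ≈ 15.7). Strong base; essentially never leaves without prior activation.
From (CH₃)₂CH–OMs the leaving group is OMs⁻ (pKₐ(CH₃SO₃H (MsOH)) ≈ -1.9). Resonance-delocalised alkanesulfonate.
(In practice (CH₃)₂CH–OMs is made from (CH₃)₂CH–OH by treatment with MsCl / Et₃N, converting the hydroxyl into a mesylate.)

(CH₃)₂CH–OMs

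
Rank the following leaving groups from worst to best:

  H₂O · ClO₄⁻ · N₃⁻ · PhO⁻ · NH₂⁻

NH₂⁻ < PhO⁻ < N₃⁻ < H₂O < ClO₄⁻

Rank by basicity of the departing species: weakest base leaves most easily.
ClO₄⁻: pKₐ(HClO₄) ≈ -10
H₂O: pKₐ(H₃O⁺) ≈ -1.7
N₃⁻: pKₐ(HN₃) ≈ 4.7
PhO⁻: pKₐ(C₆H₅OH (phenol)) ≈ 10 — resonance into the ring helps, but still a poor LG
NH₂⁻: pKₐ(NH₃) ≈ 38 — extremely strong base; never a leaving group
The question asks for worst first, so the sequence is read in increasing leaving-group ability.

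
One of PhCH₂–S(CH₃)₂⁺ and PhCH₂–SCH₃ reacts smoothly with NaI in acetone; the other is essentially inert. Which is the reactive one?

PhCH₂–S(CH₃)₂⁺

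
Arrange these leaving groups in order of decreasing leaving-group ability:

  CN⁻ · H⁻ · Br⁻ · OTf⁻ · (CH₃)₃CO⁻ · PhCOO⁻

A good leaving group is a weak base: the lower the pKₐ of its conjugate acid, the more readily it departs.
OTf⁻: pKₐ(CF₃SO₃H (triflic acid)) ≈ -14
Br⁻: pKₐ(HBr) ≈ -9
PhCOO⁻: pKₐ(C₆H₅COOH) ≈ 4.2
CN⁻: pKₐ(HCN) ≈ 9.2
(CH₃)₃CO⁻: pKₐ(t-BuOH) ≈ 18
H⁻: pKₐ(H₂) ≈ 36

OTf⁻ > Br⁻ > PhCOO⁻ > CN⁻ > (CH₃)₃CO⁻ > H⁻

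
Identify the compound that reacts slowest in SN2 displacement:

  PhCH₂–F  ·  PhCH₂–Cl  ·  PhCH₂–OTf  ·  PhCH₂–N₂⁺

Same R in every case — rank the leaving groups.
Rank by basicity of the departing species: weakest base leaves most easily.
PhCH₂–N₂⁺ loses N₂: no meaningful conjugate acid; N₂ departs as an exceptionally stable neutral molecule
PhCH₂–OTf loses OTf⁻: pKₐ(CF₃SO₃H (triflic acid)) ≈ -14
PhCH₂–Cl loses Cl⁻: pKₐ(HCl) ≈ -7
PhCH₂–F loses F⁻: pKₐ(HF) ≈ 3.2

PhCH₂–F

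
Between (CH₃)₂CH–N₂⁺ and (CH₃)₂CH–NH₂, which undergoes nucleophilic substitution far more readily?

From (CH₃)₂CH–NH₂ the departing group would be NH₂⁻ (pKₐ(NH₃) ≈ 38). Extremely strong base; never a leaving group.
From (CH₃)₂CH–N₂⁺ the leaving group is N₂ (no meaningful conjugate acid; N₂ departs as an exceptionally stable neutral molecule).
(In practice (CH₃)₂CH–N₂⁺ is made from (CH₃)₂CH–NH₂ by diazotisation (NaNO₂ / HCl, 0 °C), generating a diazonium salt that expels N₂.)

(CH₃)₂CH–N₂⁺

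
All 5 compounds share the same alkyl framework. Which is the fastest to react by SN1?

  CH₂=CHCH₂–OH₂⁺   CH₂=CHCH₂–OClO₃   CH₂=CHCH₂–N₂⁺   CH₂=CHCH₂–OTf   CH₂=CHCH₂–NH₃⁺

Identical carbon frameworks mean the comparison reduces to leaving-group quality.
Rank by basicity of the departing species: weakest base leaves most easily.
CH₂=CHCH₂–N₂⁺ loses N₂: no meaningful conjugate acid; N₂ departs as an exceptionally stable neutral molecule
CH₂=CHCH₂–OTf loses OTf⁻: pKₐ(CF₃SO₃H (triflic acid)) ≈ -14
CH₂=CHCH₂–OClO₃ loses ClO₄⁻: pKₐ(HClO₄) ≈ -10
CH₂=CHCH₂–OH₂⁺ loses H₂O: pKₐ(H₃O⁺) ≈ -1.7
CH₂=CHCH₂–NH₃⁺ loses NH₃: pKₐ(NH₄⁺) ≈ 9.2

CH₂=CHCH₂–N₂⁺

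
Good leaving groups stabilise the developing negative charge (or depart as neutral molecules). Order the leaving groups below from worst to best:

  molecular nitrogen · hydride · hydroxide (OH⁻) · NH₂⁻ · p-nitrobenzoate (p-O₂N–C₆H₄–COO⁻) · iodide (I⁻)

NH₂⁻ < hydride < hydroxide (OH⁻) < p-nitrobenzoate (p-O₂N–C₆H₄–COO⁻) < iodide (I⁻) < molecular nitrogen

The more stable X⁻ (or X) is on its own — i.e. the weaker a base it is — the better a leaving group it makes.
molecular nitrogen: no meaningful conjugate acid; N₂ departs as an exceptionally stable neutral molecule
iodide (I⁻): pKₐ(HI) ≈ -10
p-nitrobenzoate (p-O₂N–C₆H₄–COO⁻): pKₐ(p-nitrobenzoic acid) ≈ 3.4
hydroxide (OH⁻): pKₐ(H₂O) ≈ 15.7 — strong base; essentially never leaves without prior activation
hydride: pKₐ(H₂) ≈ 36
NH₂⁻: pKₐ(NH₃) ≈ 38
The question asks for worst first, so the sequence is read in increasing leaving-group ability.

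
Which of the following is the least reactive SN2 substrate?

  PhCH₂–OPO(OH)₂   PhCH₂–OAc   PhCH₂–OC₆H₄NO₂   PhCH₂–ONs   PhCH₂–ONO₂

PhCH₂–OC₆H₄NO₂

Identical carbon frameworks mean the comparison reduces to leaving-group quality.
Rank by basicity of the departing species: weakest base leaves most easily.
PhCH₂–ONs loses ONs⁻: pKₐ(p-O₂NC₆H₄SO₃H) ≈ -3.5
PhCH₂–ONO₂ loses NO₃⁻: pKₐ(HNO₃) ≈ -1.3
PhCH₂–OPO(OH)₂ loses H₂PO₄⁻: pKₐ(H₃PO₄) ≈ 2.1
PhCH₂–OAc loses AcO⁻: pKₐ(CH₃COOH) ≈ 4.8
PhCH₂–OC₆H₄NO₂ loses p-O₂N–C₆H₄–O⁻: pKₐ(p-nitrophenol) ≈ 7.2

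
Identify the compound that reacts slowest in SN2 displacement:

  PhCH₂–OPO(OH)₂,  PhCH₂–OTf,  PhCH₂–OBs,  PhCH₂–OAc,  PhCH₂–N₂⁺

PhCH₂–OAc

The skeletons are identical, so relative rate is governed entirely by leaving-group ability.
Rank by basicity of the departing species: weakest base leaves most easily.
PhCH₂–N₂⁺ loses N₂: no meaningful conjugate acid; N₂ departs as an exceptionally stable neutral molecule
PhCH₂–OTf loses OTf⁻: pKₐ(CF₃SO₃H (triflic acid)) ≈ -14
PhCH₂–OBs loses OBs⁻: pKₐ(p-BrC₆H₄SO₃H) ≈ -2.8
PhCH₂–OPO(OH)₂ loses H₂PO₄⁻: pKₐ(H₃PO₄) ≈ 2.1
PhCH₂–OAc loses AcO⁻: pKₐ(CH₃COOH) ≈ 4.8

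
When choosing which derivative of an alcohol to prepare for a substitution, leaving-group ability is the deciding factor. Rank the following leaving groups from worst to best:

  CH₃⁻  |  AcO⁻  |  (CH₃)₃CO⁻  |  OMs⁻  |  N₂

CH₃⁻ < (CH₃)₃CO⁻ < AcO⁻ < OMs⁻ < N₂

A good leaving group is a weak base: the lower the pKₐ of its conjugate acid, the more readily it departs.
N₂: no meaningful conjugate acid; N₂ departs as an exceptionally stable neutral molecule
OMs⁻: pKₐ(CH₃SO₃H (MsOH)) ≈ -1.9 — resonance-delocalised alkanesulfonate
AcO⁻: pKₐ(CH₃COOH) ≈ 4.8 — resonance-stabilised but still a weak base
(CH₃)₃CO⁻: pKₐ(t-BuOH) ≈ 18
CH₃⁻: pKₐ(CH₄) ≈ 48 — unstabilised carbanion; the worst conceivable leaving group
The question asks for worst first, so the sequence is read in increasing leaving-group ability.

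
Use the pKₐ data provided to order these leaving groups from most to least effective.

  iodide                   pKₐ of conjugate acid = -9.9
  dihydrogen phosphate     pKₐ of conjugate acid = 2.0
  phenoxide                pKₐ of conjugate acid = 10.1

iodide > dihydrogen phosphate > phenoxide

Lower conjugate-acid pKₐ ⇒ weaker base ⇒ better leaving group.
Sorting by the given values: iodide (-9.9), dihydrogen phosphate (2.0), phenoxide (10.1).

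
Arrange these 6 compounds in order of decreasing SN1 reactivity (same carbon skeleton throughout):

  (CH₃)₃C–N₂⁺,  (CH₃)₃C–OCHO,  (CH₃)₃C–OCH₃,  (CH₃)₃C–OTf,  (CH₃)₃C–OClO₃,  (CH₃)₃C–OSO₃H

(CH₃)₃C–N₂⁺ > (CH₃)₃C–OTf > (CH₃)₃C–OClO₃ > (CH₃)₃C–OSO₃H > (CH₃)₃C–OCHO > (CH₃)₃C–OCH₃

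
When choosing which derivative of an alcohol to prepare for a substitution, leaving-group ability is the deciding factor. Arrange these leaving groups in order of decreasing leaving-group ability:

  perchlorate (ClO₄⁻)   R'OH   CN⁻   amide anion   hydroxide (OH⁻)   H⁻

Rank by basicity of the departing species: weakest base leaves most easily.
perchlorate (ClO₄⁻): pKₐ(HClO₄) ≈ -10 — extremely weak base; rarely used for safety reasons
R'OH: pKₐ(R'OH₂⁺) ≈ -2.4
CN⁻: pKₐ(HCN) ≈ 9.2 — sp carbon stabilises the charge somewhat, but still a poor LG
hydroxide (OH⁻): pKₐ(H₂O) ≈ 15.7
H⁻: pKₐ(H₂) ≈ 36
amide anion: pKₐ(NH₃) ≈ 38

perchlorate (ClO₄⁻) > R'OH > CN⁻ > hydroxide (OH⁻) > H⁻ > amide anion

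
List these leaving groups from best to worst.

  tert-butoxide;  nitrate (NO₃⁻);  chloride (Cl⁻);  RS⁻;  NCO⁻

The more stable X⁻ (or X) is on its own — i.e. the weaker a base it is — the better a leaving group it makes.
chloride (Cl⁻): pKₐ(HCl) ≈ -7
nitrate (NO₃⁻): pKₐ(HNO₃) ≈ -1.3
NCO⁻: pKₐ(HOCN) ≈ 3.5
RS⁻: pKₐ(RSH (a thiol)) ≈ 10.5
tert-butoxide: pKₐ(t-BuOH) ≈ 18

chloride (Cl⁻) > nitrate (NO₃⁻) > NCO⁻ > RS⁻ > tert-butoxide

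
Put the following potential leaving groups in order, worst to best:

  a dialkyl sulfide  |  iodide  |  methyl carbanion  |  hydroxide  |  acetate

The more stable X⁻ (or X) is on its own — i.e. the weaker a base it is — the better a leaving group it makes.
iodide: pKₐ(HI) ≈ -10
a dialkyl sulfide: pKₐ(R'₂SH⁺) ≈ -7
acetate: pKₐ(CH₃COOH) ≈ 4.8
hydroxide: pKₐ(H₂O) ≈ 15.7
methyl carbanion: pKₐ(CH₄) ≈ 48
Listed from poorest to best leaving group as asked.

methyl carbanion < hydroxide < acetate < a dialkyl sulfide < iodide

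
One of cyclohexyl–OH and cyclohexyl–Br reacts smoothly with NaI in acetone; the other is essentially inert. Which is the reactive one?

cyclohexyl–Br

From cyclohexyl–OH the departing group would be OH⁻ (pKₐ(H₂O) ≈ 15.7). Strong base; essentially never leaves without prior activation.
From cyclohexyl–Br the leaving group is Br⁻ (pKₐ(HBr) ≈ -9). Weak base; good leaving group.
(In practice cyclohexyl–Br is made from cyclohexyl–OH by treatment with PBr₃, replacing the hydroxyl with bromide.)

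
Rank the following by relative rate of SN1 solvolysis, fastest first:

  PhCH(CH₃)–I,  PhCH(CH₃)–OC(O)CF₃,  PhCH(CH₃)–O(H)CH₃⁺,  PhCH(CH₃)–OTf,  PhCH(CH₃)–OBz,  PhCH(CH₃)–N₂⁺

With the same alkyl group throughout, only the leaving group differentiates the rates.
Rank by basicity of the departing species: weakest base leaves most easily.
PhCH(CH₃)–N₂⁺ loses N₂: no meaningful conjugate acid; N₂ departs as an exceptionally stable neutral molecule
PhCH(CH₃)–OTf loses OTf⁻: pKₐ(CF₃SO₃H (triflic acid)) ≈ -14
PhCH(CH₃)–I loses I⁻: pKₐ(HI) ≈ -10
PhCH(CH₃)–O(H)CH₃⁺ loses R'OH: pKₐ(R'OH₂⁺) ≈ -2.4
PhCH(CH₃)–OC(O)CF₃ loses CF₃COO⁻: pKₐ(CF₃COOH) ≈ 0.2
PhCH(CH₃)–OBz loses PhCOO⁻: pKₐ(C₆H₅COOH) ≈ 4.2

PhCH(CH₃)–N₂⁺ > PhCH(CH₃)–OTf > PhCH(CH₃)–I > PhCH(CH₃)–O(H)CH₃⁺ > PhCH(CH₃)–OC(O)CF₃ > PhCH(CH₃)–OBz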